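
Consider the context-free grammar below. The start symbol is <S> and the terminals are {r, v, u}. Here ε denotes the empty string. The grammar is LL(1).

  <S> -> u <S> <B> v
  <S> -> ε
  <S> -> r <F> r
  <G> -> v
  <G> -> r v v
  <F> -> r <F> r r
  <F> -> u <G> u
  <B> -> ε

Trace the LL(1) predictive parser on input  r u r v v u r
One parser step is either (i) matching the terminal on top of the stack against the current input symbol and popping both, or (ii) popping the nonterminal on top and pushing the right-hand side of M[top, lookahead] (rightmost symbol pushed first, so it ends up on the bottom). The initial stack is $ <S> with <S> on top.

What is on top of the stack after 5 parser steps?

r

     Stack        Input            Action
  1  $ <S>        r u r v v u r $  expand <S> -> r <F> r
  2  $ r <F> r    r u r v v u r $  match r
  3  $ r <F>      u r v v u r $    expand <F> -> u <G> u
  4  $ r u <G> u  u r v v u r $    match u
  5  $ r u <G>    r v v u r $      expand <G> -> r v v
Stack after step 5: $ r u v v r (top = r).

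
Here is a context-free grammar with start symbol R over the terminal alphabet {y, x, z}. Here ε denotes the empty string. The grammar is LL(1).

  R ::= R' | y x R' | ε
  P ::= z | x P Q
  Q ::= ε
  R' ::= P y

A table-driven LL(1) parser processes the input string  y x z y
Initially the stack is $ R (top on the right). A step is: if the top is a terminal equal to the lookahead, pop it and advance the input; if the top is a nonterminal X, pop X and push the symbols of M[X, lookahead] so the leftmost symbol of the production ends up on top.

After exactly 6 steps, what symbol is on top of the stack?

y

step 1: stack=$ R  input=y x z y $  — expand R ::= y x R'
step 2: stack=$ R' x y  input=y x z y $  — match y
step 3: stack=$ R' x  input=x z y $  — match x
step 4: stack=$ R'  input=z y $  — expand R' ::= P y
step 5: stack=$ y P  input=z y $  — expand P ::= z
step 6: stack=$ y z  input=z y $  — match z
Stack after step 6: $ y (top = y).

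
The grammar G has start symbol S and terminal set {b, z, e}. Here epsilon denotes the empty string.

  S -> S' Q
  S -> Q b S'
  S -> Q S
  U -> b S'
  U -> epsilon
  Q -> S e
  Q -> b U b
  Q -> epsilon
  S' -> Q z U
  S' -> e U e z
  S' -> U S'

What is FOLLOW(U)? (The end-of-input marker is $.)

FIRST(U): from U->b S' we get {b}; from U->epsilon we get {epsilon}. So FIRST(U) = {epsilon, b}.
FIRST(S): from S->S' Q we get {b, e, z}; from S->Q b S' we get {b, e, z}; from S->Q S we get {b, e, z}. So FIRST(S) = {b, e, z}.
FIRST(Q): from Q->S e we get {b, e, z}; from Q->b U b we get {b}; from Q->epsilon we get {epsilon}. So FIRST(Q) = {epsilon, b, e, z}.
FIRST(S'): from S'->Q z U we get {b, e, z}; from S'->e U e z we get {e}; from S'->U S' we get {b, e, z}. So FIRST(S') = {b, e, z}.
FOLLOW(S) includes $ since S is the start symbol.
FOLLOW(S): in S->Q S, the suffix after S is empty (adds nothing new); in Q->S e, S is followed by e with FIRST {e}. Thus FOLLOW(S) = {$, e}.
FOLLOW(Q): in S->S' Q, the suffix after Q is empty, so FOLLOW(Q) ⊇ FOLLOW(S) = {$, e}; in S->Q b S', Q is followed by b S' with FIRST {b}; in S->Q S, Q is followed by S with FIRST {b, e, z}; in S'->Q z U, Q is followed by z U with FIRST {z}. Thus FOLLOW(Q) = {$, b, e, z}.
FOLLOW(U): in Q->b U b, U is followed by b with FIRST {b}; in S'->Q z U, the suffix after U is empty, so FOLLOW(U) ⊇ FOLLOW(S') = {$, b, e, z}; in S'->e U e z, U is followed by e z with FIRST {e}; in S'->U S', U is followed by S' with FIRST {b, e, z}. Thus FOLLOW(U) = {$, b, e, z}.
FOLLOW(S'): in S->S' Q, S' is followed by Q with FIRST {epsilon, b, e, z}; in S->S' Q, the suffix after S' is nullable, so FOLLOW(S') ⊇ FOLLOW(S) = {$, e}; in S->Q b S', the suffix after S' is empty, so FOLLOW(S') ⊇ FOLLOW(S) = {$, e}; in U->b S', the suffix after S' is empty, so FOLLOW(S') ⊇ FOLLOW(U) = {$, b, e, z}; in S'->U S', the suffix after S' is empty (adds nothing new). Thus FOLLOW(S') = {$, b, e, z}.

{$, b, e, z}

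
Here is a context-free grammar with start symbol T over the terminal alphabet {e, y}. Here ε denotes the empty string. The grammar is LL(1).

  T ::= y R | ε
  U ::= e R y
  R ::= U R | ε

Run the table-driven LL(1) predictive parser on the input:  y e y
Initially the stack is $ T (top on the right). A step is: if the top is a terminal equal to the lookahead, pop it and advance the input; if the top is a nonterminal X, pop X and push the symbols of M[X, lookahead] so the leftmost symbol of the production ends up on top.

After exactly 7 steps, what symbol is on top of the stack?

R

     Stack      Input    Action
  1  $ T        y e y $  expand T ::= y R
  2  $ R y      y e y $  match y
  3  $ R        e y $    expand R ::= U R
  4  $ R U      e y $    expand U ::= e R y
  5  $ R y R e  e y $    match e
  6  $ R y R    y $      expand R ::= ε
  7  $ R y      y $      match y
Stack after step 7: $ R (top = R).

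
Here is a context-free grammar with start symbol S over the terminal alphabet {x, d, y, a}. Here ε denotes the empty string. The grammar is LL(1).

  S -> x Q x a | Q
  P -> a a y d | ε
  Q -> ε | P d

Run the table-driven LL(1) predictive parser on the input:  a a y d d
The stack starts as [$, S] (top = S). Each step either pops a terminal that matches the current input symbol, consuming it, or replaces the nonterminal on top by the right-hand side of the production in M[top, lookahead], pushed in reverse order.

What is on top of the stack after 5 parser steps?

y

     Stack        Input        Action
  1  $ S          a a y d d $  expand S -> Q
  2  $ Q          a a y d d $  expand Q -> P d
  3  $ d P        a a y d d $  expand P -> a a y d
  4  $ d d y a a  a a y d d $  match a
  5  $ d d y a    a y d d $    match a
Stack after step 5: $ d d y (top = y).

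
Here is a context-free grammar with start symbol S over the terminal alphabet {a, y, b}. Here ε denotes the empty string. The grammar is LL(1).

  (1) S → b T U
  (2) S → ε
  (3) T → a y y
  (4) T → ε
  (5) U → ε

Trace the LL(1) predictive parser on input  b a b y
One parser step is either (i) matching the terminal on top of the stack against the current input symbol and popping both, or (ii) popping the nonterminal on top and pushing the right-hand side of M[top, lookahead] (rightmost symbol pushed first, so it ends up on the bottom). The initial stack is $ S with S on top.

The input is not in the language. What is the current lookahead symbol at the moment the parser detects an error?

b

     Stack      Input      Action
  1  $ S        b a b y $  expand S → b T U
  2  $ U T b    b a b y $  match b
  3  $ U T      a b y $    expand T → a y y
  4  $ U y y a  a b y $    match a
  5  $ U y y    b y $      error: top is terminal y but lookahead is b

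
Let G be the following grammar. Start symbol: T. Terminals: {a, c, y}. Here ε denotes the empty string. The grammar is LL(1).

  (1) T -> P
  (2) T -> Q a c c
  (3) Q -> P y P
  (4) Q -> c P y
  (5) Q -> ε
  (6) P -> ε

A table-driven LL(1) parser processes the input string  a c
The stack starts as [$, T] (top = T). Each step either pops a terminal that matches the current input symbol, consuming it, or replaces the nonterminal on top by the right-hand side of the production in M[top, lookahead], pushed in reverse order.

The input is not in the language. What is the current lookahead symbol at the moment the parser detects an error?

     Stack      Input  Action
  1  $ T        a c $  expand T -> Q a c c
  2  $ c c a Q  a c $  expand Q -> ε
  3  $ c c a    a c $  match a
  4  $ c c      c $    match c
  5  $ c        $      error: top is terminal c but lookahead is $

$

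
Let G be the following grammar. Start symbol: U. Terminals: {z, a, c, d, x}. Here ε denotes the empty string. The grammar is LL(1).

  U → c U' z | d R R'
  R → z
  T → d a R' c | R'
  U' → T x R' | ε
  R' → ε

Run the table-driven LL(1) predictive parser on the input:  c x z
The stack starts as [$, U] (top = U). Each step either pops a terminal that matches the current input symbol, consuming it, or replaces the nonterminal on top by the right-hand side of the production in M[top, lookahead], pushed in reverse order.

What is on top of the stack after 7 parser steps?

step 1: stack=$ U  input=c x z $  — expand U → c U' z
step 2: stack=$ z U' c  input=c x z $  — match c
step 3: stack=$ z U'  input=x z $  — expand U' → T x R'
step 4: stack=$ z R' x T  input=x z $  — expand T → R'
step 5: stack=$ z R' x R'  input=x z $  — expand R' → ε
step 6: stack=$ z R' x  input=x z $  — match x
step 7: stack=$ z R'  input=z $  — expand R' → ε
Stack after step 7: $ z (top = z).

z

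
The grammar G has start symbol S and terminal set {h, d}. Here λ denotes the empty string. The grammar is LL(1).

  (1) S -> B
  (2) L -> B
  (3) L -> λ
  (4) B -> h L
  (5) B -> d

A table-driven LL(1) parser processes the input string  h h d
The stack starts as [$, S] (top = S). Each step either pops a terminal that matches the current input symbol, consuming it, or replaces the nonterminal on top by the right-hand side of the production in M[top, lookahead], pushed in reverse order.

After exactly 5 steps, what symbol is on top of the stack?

h

step 1: stack=$ S  input=h h d $  — expand S -> B
step 2: stack=$ B  input=h h d $  — expand B -> h L
step 3: stack=$ L h  input=h h d $  — match h
step 4: stack=$ L  input=h d $  — expand L -> B
step 5: stack=$ B  input=h d $  — expand B -> h L
Stack after step 5: $ L h (top = h).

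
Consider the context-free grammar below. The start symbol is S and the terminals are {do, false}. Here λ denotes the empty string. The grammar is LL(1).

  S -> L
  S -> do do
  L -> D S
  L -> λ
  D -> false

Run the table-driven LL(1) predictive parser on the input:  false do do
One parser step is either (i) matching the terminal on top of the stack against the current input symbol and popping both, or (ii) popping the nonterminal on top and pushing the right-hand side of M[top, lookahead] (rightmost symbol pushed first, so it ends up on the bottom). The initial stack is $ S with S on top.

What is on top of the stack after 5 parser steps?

step 1: stack=$ S  input=false do do $  — expand S -> L
step 2: stack=$ L  input=false do do $  — expand L -> D S
step 3: stack=$ S D  input=false do do $  — expand D -> false
step 4: stack=$ S false  input=false do do $  — match false
step 5: stack=$ S  input=do do $  — expand S -> do do
Stack after step 5: $ do do (top = do).

do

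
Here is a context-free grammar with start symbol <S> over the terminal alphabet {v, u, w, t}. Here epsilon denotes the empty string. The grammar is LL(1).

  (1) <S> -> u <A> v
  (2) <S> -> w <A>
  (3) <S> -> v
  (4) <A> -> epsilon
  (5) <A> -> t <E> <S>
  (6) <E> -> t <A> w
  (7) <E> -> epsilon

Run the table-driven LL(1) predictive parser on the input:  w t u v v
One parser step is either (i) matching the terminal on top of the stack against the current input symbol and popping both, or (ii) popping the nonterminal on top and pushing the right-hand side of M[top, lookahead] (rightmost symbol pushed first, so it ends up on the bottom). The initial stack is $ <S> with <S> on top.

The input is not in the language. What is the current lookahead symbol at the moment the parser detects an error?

      Stack        Input        Action
   1  $ <S>        w t u v v $  expand <S> -> w <A>
   2  $ <A> w      w t u v v $  match w
   3  $ <A>        t u v v $    expand <A> -> t <E> <S>
   4  $ <S> <E> t  t u v v $    match t
   5  $ <S> <E>    u v v $      expand <E> -> epsilon
   6  $ <S>        u v v $      expand <S> -> u <A> v
   7  $ v <A> u    u v v $      match u
   8  $ v <A>      v v $        expand <A> -> epsilon
   9  $ v          v v $        match v
  10  $            v $          error: stack empty but input remains

v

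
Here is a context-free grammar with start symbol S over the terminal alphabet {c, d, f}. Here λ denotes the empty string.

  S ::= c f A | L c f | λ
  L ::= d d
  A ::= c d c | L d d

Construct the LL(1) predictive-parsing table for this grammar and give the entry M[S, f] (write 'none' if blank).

none

FIRST(L): from L::=d d we get {d}. So FIRST(L) = {d}.
FIRST(S): from S::=c f A we get {c}; from S::=L c f we get {d}; from S::=λ we get {λ}. So FIRST(S) = {λ, c, d}.
FIRST(A): from A::=c d c we get {c}; from A::=L d d we get {d}. So FIRST(A) = {c, d}.
FOLLOW(S) includes $ since S is the start symbol.
FOLLOW(S): S appears on no right-hand side. Thus FOLLOW(S) = {$}.
For S ::= c f A: FIRST(c f A) = {c}, so it goes in M[S, t] for t ∈ {c}.
For S ::= L c f: FIRST(L c f) = {d}, so it goes in M[S, t] for t ∈ {d}.
For S ::= λ: FIRST(λ) = {λ}, so it goes in M[S, t] for t ∈ {}; since λ ∈ FIRST, also for every t ∈ FOLLOW(S) = {$}.
None of these place a production in M[S, f].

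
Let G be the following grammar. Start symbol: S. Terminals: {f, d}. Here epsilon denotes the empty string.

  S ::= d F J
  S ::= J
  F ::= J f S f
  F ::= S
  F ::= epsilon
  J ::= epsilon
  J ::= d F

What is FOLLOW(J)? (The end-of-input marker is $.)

FIRST(J): from J::=epsilon we get {epsilon}; from J::=d F we get {d}. So FIRST(J) = {epsilon, d}.
FIRST(S): from S::=d F J we get {d}; from S::=J we get {epsilon, d}. So FIRST(S) = {epsilon, d}.
FIRST(F): from F::=J f S f we get {d, f}; from F::=S we get {epsilon, d}; from F::=epsilon we get {epsilon}. So FIRST(F) = {epsilon, d, f}.
FOLLOW(S) includes $ since S is the start symbol.
FOLLOW(S): in F::=J f S f, S is followed by f with FIRST {f}; in F::=S, the suffix after S is empty, so FOLLOW(S) ⊇ FOLLOW(F) = {$, d, f}. Thus FOLLOW(S) = {$, d, f}.
FOLLOW(J): in S::=d F J, the suffix after J is empty, so FOLLOW(J) ⊇ FOLLOW(S) = {$, d, f}; in S::=J, the suffix after J is empty, so FOLLOW(J) ⊇ FOLLOW(S) = {$, d, f}; in F::=J f S f, J is followed by f S f with FIRST {f}. Thus FOLLOW(J) = {$, d, f}.
FOLLOW(F): in S::=d F J, F is followed by J with FIRST {epsilon, d}; in S::=d F J, the suffix after F is nullable, so FOLLOW(F) ⊇ FOLLOW(S) = {$, d, f}; in J::=d F, the suffix after F is empty, so FOLLOW(F) ⊇ FOLLOW(J) = {$, d, f}. Thus FOLLOW(F) = {$, d, f}.

{$, d, f}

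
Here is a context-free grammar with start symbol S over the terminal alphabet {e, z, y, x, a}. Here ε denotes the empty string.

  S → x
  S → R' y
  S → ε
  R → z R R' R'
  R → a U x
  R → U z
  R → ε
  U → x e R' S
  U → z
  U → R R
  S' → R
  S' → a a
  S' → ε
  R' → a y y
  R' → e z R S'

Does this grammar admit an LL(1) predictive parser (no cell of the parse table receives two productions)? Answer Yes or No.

No

FIRST(S) = {ε, a, e, x}
FIRST(R) = {ε, a, x, z}
FIRST(U) = {ε, a, x, z}
FIRST(S') = {ε, a, x, z}
FIRST(R') = {a, e}
FOLLOW(S) = {$, x, z}
FOLLOW(R) = {a, e, x, y, z}
FOLLOW(U) = {x, z}
FOLLOW(S') = {a, e, x, y, z}
FOLLOW(R') = {a, e, x, y, z}
Cell M[R, a] receives both R → a U x and R → U z and R → ε — the grammar is not LL(1).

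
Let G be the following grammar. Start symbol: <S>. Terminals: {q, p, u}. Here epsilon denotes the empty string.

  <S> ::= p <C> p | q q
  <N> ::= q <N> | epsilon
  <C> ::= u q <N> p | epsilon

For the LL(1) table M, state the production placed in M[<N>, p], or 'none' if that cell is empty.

<N> ::= epsilon

FIRST(<S>): from <S>::=p <C> p we get {p}; from <S>::=q q we get {q}. So FIRST(<S>) = {p, q}.
FIRST(<N>): from <N>::=q <N> we get {q}; from <N>::=epsilon we get {epsilon}. So FIRST(<N>) = {epsilon, q}.
FIRST(<C>): from <C>::=u q <N> p we get {u}; from <C>::=epsilon we get {epsilon}. So FIRST(<C>) = {epsilon, u}.
FOLLOW(<S>) includes $ since <S> is the start symbol.
FOLLOW(<N>): in <N>::=q <N>, the suffix after <N> is empty (adds nothing new); in <C>::=u q <N> p, <N> is followed by p with FIRST {p}. Thus FOLLOW(<N>) = {p}.
For <N> ::= q <N>: FIRST(q <N>) = {q}, so it goes in M[<N>, t] for t ∈ {q}.
For <N> ::= epsilon: FIRST(epsilon) = {epsilon}, so it goes in M[<N>, t] for t ∈ {}; since epsilon ∈ FIRST, also for every t ∈ FOLLOW(<N>) = {p}.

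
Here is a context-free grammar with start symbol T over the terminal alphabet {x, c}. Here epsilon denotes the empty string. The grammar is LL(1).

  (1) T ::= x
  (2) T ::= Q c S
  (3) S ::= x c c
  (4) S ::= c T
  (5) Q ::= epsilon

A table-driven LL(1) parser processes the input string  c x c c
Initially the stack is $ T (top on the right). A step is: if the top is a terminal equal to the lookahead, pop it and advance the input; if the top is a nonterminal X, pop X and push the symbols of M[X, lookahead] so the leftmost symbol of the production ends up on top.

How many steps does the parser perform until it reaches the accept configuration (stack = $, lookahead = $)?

step 1: stack=$ T  input=c x c c $  — expand T ::= Q c S
step 2: stack=$ S c Q  input=c x c c $  — expand Q ::= epsilon
step 3: stack=$ S c  input=c x c c $  — match c
step 4: stack=$ S  input=x c c $  — expand S ::= x c c
step 5: stack=$ c c x  input=x c c $  — match x
step 6: stack=$ c c  input=c c $  — match c
step 7: stack=$ c  input=c $  — match c
Accept reached after 7 steps.

7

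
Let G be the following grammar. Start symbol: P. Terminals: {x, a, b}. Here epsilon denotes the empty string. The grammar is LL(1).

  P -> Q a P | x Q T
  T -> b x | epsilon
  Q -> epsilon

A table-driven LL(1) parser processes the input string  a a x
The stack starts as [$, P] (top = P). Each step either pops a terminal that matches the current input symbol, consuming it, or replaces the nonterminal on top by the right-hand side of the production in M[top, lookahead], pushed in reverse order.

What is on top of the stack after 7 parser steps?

x

step 1: stack=$ P  input=a a x $  — expand P -> Q a P
step 2: stack=$ P a Q  input=a a x $  — expand Q -> epsilon
step 3: stack=$ P a  input=a a x $  — match a
step 4: stack=$ P  input=a x $  — expand P -> Q a P
step 5: stack=$ P a Q  input=a x $  — expand Q -> epsilon
step 6: stack=$ P a  input=a x $  — match a
step 7: stack=$ P  input=x $  — expand P -> x Q T
Stack after step 7: $ T Q x (top = x).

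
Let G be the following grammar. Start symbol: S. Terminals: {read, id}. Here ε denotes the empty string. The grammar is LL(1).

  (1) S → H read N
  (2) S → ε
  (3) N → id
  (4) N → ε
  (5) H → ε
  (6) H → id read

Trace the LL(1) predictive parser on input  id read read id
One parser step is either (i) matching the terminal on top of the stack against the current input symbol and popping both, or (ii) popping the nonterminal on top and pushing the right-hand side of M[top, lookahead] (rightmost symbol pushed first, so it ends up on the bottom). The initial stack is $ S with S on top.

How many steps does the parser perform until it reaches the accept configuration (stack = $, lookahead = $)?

7

step 1: stack=$ S  input=id read read id $  — expand S → H read N
step 2: stack=$ N read H  input=id read read id $  — expand H → id read
step 3: stack=$ N read read id  input=id read read id $  — match id
step 4: stack=$ N read read  input=read read id $  — match read
step 5: stack=$ N read  input=read id $  — match read
step 6: stack=$ N  input=id $  — expand N → id
step 7: stack=$ id  input=id $  — match id
Accept reached after 7 steps.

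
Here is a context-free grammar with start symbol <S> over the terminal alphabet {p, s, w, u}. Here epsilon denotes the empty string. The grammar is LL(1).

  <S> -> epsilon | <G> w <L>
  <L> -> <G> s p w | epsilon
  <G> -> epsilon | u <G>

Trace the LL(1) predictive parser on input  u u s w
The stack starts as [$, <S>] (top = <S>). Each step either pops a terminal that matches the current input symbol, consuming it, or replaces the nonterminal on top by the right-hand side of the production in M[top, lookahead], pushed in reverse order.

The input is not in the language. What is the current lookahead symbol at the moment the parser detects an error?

s

step 1: stack=$ <S>  input=u u s w $  — expand <S> -> <G> w <L>
step 2: stack=$ <L> w <G>  input=u u s w $  — expand <G> -> u <G>
step 3: stack=$ <L> w <G> u  input=u u s w $  — match u
step 4: stack=$ <L> w <G>  input=u s w $  — expand <G> -> u <G>
step 5: stack=$ <L> w <G> u  input=u s w $  — match u
step 6: stack=$ <L> w <G>  input=s w $  — expand <G> -> epsilon
step 7: stack=$ <L> w  input=s w $  — error: top is terminal w but lookahead is s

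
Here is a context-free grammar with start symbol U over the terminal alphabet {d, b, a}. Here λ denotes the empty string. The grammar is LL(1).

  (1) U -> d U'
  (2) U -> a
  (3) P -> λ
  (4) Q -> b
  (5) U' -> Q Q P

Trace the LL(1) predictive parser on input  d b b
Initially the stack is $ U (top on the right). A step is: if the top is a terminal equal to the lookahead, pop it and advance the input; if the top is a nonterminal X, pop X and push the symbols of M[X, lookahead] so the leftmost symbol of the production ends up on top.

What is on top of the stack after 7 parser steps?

P

step 1: stack=$ U  input=d b b $  — expand U -> d U'
step 2: stack=$ U' d  input=d b b $  — match d
step 3: stack=$ U'  input=b b $  — expand U' -> Q Q P
step 4: stack=$ P Q Q  input=b b $  — expand Q -> b
step 5: stack=$ P Q b  input=b b $  — match b
step 6: stack=$ P Q  input=b $  — expand Q -> b
step 7: stack=$ P b  input=b $  — match b
Stack after step 7: $ P (top = P).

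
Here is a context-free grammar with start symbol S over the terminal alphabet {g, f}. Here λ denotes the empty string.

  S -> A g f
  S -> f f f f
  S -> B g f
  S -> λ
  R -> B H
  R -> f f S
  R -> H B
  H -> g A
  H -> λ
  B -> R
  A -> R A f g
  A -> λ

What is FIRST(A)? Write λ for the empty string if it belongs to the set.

{λ, f, g}

FIRST(H): from H->g A we get {g}; from H->λ we get {λ}. So FIRST(H) = {λ, g}.
FIRST(S): from S->A g f we get {f, g}; from S->f f f f we get {f}; from S->B g f we get {f, g}; from S->λ we get {λ}. So FIRST(S) = {λ, f, g}.
FIRST(R): from R->B H we get {f, g}; from R->f f S we get {f}; from R->H B we get {f, g}. So FIRST(R) = {f, g}.
FIRST(B): from B->R we get {f, g}. So FIRST(B) = {f, g}.
FIRST(A): from A->R A f g we get {f, g}; from A->λ we get {λ}. So FIRST(A) = {λ, f, g}.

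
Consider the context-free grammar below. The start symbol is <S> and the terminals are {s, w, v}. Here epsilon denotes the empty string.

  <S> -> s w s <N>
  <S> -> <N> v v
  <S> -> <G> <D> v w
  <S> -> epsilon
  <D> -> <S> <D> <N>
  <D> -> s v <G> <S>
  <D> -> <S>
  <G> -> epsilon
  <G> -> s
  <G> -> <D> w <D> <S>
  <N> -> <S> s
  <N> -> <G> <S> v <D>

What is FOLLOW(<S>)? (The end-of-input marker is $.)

{$, s, v, w}

FIRST(<S>) = {epsilon, s, v, w}  (via <N> v v, <G> <D> v w)
FIRST(<D>) = {epsilon, s, v, w}  (via <S> <D> <N>, <S>)
FIRST(<G>) = {epsilon, s, v, w}  (via <D> w <D> <S>)
FIRST(<N>) = {s, v, w}  (via <S> s, <G> <S> v <D>)
FOLLOW(<S>) includes $ since <S> is the start symbol.
FOLLOW(<S>): in <D>-><S> <D> <N>, <S> is followed by <D> <N> with FIRST {s, v, w}; in <D>->s v <G> <S>, the suffix after <S> is empty, so FOLLOW(<S>) ⊇ FOLLOW(<D>) = {$, s, v, w}; in <D>-><S>, the suffix after <S> is empty, so FOLLOW(<S>) ⊇ FOLLOW(<D>) = {$, s, v, w}; in <G>-><D> w <D> <S>, the suffix after <S> is empty, so FOLLOW(<S>) ⊇ FOLLOW(<G>) = {$, s, v, w}; in <N>-><S> s, <S> is followed by s with FIRST {s}; in <N>-><G> <S> v <D>, <S> is followed by v <D> with FIRST {v}. Thus FOLLOW(<S>) = {$, s, v, w}.
FOLLOW(<D>): in <S>-><G> <D> v w, <D> is followed by v w with FIRST {v}; in <D>-><S> <D> <N>, <D> is followed by <N> with FIRST {s, v, w}; in <G>-><D> w <D> <S> (occurrence 1), <D> is followed by w <D> <S> with FIRST {w}; in <G>-><D> w <D> <S> (occurrence 2), <D> is followed by <S> with FIRST {epsilon, s, v, w}; in <G>-><D> w <D> <S> (occurrence 2), the suffix after <D> is nullable, so FOLLOW(<D>) ⊇ FOLLOW(<G>) = {$, s, v, w}; in <N>-><G> <S> v <D>, the suffix after <D> is empty, so FOLLOW(<D>) ⊇ FOLLOW(<N>) = {$, s, v, w}. Thus FOLLOW(<D>) = {$, s, v, w}.
FOLLOW(<G>): in <S>-><G> <D> v w, <G> is followed by <D> v w with FIRST {s, v, w}; in <D>->s v <G> <S>, <G> is followed by <S> with FIRST {epsilon, s, v, w}; in <D>->s v <G> <S>, the suffix after <G> is nullable, so FOLLOW(<G>) ⊇ FOLLOW(<D>) = {$, s, v, w}; in <N>-><G> <S> v <D>, <G> is followed by <S> v <D> with FIRST {s, v, w}. Thus FOLLOW(<G>) = {$, s, v, w}.
FOLLOW(<N>): in <S>->s w s <N>, the suffix after <N> is empty, so FOLLOW(<N>) ⊇ FOLLOW(<S>) = {$, s, v, w}; in <S>-><N> v v, <N> is followed by v v with FIRST {v}; in <D>-><S> <D> <N>, the suffix after <N> is empty, so FOLLOW(<N>) ⊇ FOLLOW(<D>) = {$, s, v, w}. Thus FOLLOW(<N>) = {$, s, v, w}.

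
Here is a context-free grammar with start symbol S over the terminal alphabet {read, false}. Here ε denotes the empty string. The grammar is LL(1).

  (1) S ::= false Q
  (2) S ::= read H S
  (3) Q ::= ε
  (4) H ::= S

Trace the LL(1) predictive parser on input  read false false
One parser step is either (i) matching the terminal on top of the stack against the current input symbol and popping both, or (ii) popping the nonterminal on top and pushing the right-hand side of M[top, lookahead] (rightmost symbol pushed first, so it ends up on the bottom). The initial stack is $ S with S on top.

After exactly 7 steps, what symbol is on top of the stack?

false

step 1: stack=$ S  input=read false false $  — expand S ::= read H S
step 2: stack=$ S H read  input=read false false $  — match read
step 3: stack=$ S H  input=false false $  — expand H ::= S
step 4: stack=$ S S  input=false false $  — expand S ::= false Q
step 5: stack=$ S Q false  input=false false $  — match false
step 6: stack=$ S Q  input=false $  — expand Q ::= ε
step 7: stack=$ S  input=false $  — expand S ::= false Q
Stack after step 7: $ Q false (top = false).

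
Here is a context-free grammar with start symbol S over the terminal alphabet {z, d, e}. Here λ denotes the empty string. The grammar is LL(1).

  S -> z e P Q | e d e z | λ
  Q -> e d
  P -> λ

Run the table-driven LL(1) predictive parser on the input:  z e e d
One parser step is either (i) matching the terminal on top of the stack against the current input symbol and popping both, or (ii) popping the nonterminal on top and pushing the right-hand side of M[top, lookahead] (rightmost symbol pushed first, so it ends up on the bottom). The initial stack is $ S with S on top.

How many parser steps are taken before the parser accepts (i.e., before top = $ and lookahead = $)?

step 1: stack=$ S  input=z e e d $  — expand S -> z e P Q
step 2: stack=$ Q P e z  input=z e e d $  — match z
step 3: stack=$ Q P e  input=e e d $  — match e
step 4: stack=$ Q P  input=e d $  — expand P -> λ
step 5: stack=$ Q  input=e d $  — expand Q -> e d
step 6: stack=$ d e  input=e d $  — match e
step 7: stack=$ d  input=d $  — match d
Accept reached after 7 steps.

7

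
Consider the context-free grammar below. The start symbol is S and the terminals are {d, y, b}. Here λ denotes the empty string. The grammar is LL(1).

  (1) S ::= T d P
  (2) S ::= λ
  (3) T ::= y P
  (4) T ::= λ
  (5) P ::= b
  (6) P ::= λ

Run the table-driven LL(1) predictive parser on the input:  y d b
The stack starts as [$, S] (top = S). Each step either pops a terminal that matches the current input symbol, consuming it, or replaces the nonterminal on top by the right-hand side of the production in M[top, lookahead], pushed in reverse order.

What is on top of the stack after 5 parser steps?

step 1: stack=$ S  input=y d b $  — expand S ::= T d P
step 2: stack=$ P d T  input=y d b $  — expand T ::= y P
step 3: stack=$ P d P y  input=y d b $  — match y
step 4: stack=$ P d P  input=d b $  — expand P ::= λ
step 5: stack=$ P d  input=d b $  — match d
Stack after step 5: $ P (top = P).

P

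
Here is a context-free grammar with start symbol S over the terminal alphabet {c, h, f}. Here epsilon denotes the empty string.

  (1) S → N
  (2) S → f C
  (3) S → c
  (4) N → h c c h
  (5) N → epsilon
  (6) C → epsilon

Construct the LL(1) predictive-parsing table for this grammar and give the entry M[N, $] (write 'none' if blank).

FIRST(N): from N→h c c h we get {h}; from N→epsilon we get {epsilon}. So FIRST(N) = {epsilon, h}.
FIRST(C): from C→epsilon we get {epsilon}. So FIRST(C) = {epsilon}.
FIRST(S): from S→N we get {epsilon, h}; from S→f C we get {f}; from S→c we get {c}. So FIRST(S) = {epsilon, c, f, h}.
FOLLOW(S) includes $ since S is the start symbol.
FOLLOW(S): S appears on no right-hand side. Thus FOLLOW(S) = {$}.
FOLLOW(N): in S→N, the suffix after N is empty, so FOLLOW(N) ⊇ FOLLOW(S) = {$}. Thus FOLLOW(N) = {$}.
For N → h c c h: FIRST(h c c h) = {h}, so it goes in M[N, t] for t ∈ {h}.
For N → epsilon: FIRST(epsilon) = {epsilon}, so it goes in M[N, t] for t ∈ {}; since epsilon ∈ FIRST, also for every t ∈ FOLLOW(N) = {$}.

N → epsilon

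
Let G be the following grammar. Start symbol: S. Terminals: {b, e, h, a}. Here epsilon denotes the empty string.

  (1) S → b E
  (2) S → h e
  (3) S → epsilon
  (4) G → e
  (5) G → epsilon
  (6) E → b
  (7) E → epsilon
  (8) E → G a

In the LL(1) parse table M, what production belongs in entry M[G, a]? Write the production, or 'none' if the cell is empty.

FIRST(S): from S→b E we get {b}; from S→h e we get {h}; from S→epsilon we get {epsilon}. So FIRST(S) = {epsilon, b, h}.
FIRST(G): from G→e we get {e}; from G→epsilon we get {epsilon}. So FIRST(G) = {epsilon, e}.
FIRST(E): from E→b we get {b}; from E→epsilon we get {epsilon}; from E→G a we get {a, e}. So FIRST(E) = {epsilon, a, b, e}.
FOLLOW(S) includes $ since S is the start symbol.
FOLLOW(G): in E→G a, G is followed by a with FIRST {a}. Thus FOLLOW(G) = {a}.
For G → e: FIRST(e) = {e}, so it goes in M[G, t] for t ∈ {e}.
For G → epsilon: FIRST(epsilon) = {epsilon}, so it goes in M[G, t] for t ∈ {}; since epsilon ∈ FIRST, also for every t ∈ FOLLOW(G) = {a}.

G → epsilon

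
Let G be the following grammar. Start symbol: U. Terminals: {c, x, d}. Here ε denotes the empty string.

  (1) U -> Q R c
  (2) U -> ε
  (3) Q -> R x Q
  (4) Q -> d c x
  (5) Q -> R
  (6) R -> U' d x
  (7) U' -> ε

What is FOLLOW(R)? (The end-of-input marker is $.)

FIRST(U'): from U'->ε we get {ε}. So FIRST(U') = {ε}.
FIRST(R): from R->U' d x we get {d}. So FIRST(R) = {d}.
FIRST(Q): from Q->R x Q we get {d}; from Q->d c x we get {d}; from Q->R we get {d}. So FIRST(Q) = {d}.
FIRST(U): from U->Q R c we get {d}; from U->ε we get {ε}. So FIRST(U) = {ε, d}.
FOLLOW(U) includes $ since U is the start symbol.
FOLLOW(U): U appears on no right-hand side. Thus FOLLOW(U) = {$}.
FOLLOW(Q): in U->Q R c, Q is followed by R c with FIRST {d}; in Q->R x Q, the suffix after Q is empty (adds nothing new). Thus FOLLOW(Q) = {d}.
FOLLOW(R): in U->Q R c, R is followed by c with FIRST {c}; in Q->R x Q, R is followed by x Q with FIRST {x}; in Q->R, the suffix after R is empty, so FOLLOW(R) ⊇ FOLLOW(Q) = {d}. Thus FOLLOW(R) = {c, d, x}.
FOLLOW(U'): in R->U' d x, U' is followed by d x with FIRST {d}. Thus FOLLOW(U') = {d}.

{c, d, x}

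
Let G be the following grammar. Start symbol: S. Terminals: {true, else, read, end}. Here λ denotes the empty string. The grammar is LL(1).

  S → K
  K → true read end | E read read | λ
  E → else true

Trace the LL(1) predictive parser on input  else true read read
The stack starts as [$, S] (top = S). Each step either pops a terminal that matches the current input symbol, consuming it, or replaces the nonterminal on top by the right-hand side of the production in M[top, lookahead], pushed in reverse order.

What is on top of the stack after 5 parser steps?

     Stack                  Input                  Action
  1  $ S                    else true read read $  expand S → K
  2  $ K                    else true read read $  expand K → E read read
  3  $ read read E          else true read read $  expand E → else true
  4  $ read read true else  else true read read $  match else
  5  $ read read true       true read read $       match true
Stack after step 5: $ read read (top = read).

read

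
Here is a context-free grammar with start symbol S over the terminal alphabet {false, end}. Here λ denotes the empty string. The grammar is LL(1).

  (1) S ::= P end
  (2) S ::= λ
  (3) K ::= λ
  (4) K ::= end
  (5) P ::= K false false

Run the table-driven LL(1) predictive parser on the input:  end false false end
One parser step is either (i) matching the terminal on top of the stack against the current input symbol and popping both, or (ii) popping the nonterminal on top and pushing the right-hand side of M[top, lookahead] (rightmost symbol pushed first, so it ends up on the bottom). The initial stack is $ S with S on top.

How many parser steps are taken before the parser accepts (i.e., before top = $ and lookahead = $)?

step 1: stack=$ S  input=end false false end $  — expand S ::= P end
step 2: stack=$ end P  input=end false false end $  — expand P ::= K false false
step 3: stack=$ end false false K  input=end false false end $  — expand K ::= end
step 4: stack=$ end false false end  input=end false false end $  — match end
step 5: stack=$ end false false  input=false false end $  — match false
step 6: stack=$ end false  input=false end $  — match false
step 7: stack=$ end  input=end $  — match end
Accept reached after 7 steps.

7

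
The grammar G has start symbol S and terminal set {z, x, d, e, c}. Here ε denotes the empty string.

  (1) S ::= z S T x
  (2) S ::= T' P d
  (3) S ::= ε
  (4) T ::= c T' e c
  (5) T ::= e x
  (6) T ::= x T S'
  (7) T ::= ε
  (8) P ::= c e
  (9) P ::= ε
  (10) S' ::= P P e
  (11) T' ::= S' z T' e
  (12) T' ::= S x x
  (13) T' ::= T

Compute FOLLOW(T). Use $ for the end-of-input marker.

FIRST(T) = {ε, c, e, x}
FIRST(P) = {ε, c}
FIRST(S') = {c, e}  (via P P e)
FIRST(S) = {ε, c, d, e, x, z}  (via T' P d)
FIRST(T') = {ε, c, d, e, x, z}  (via S' z T' e, S x x, T)
FOLLOW(S) includes $ since S is the start symbol.
FOLLOW(S): in S::=z S T x, S is followed by T x with FIRST {c, e, x}; in T'::=S x x, S is followed by x x with FIRST {x}. Thus FOLLOW(S) = {$, c, e, x}.
FOLLOW(P): in S::=T' P d, P is followed by d with FIRST {d}; in S'::=P P e (occurrence 1), P is followed by P e with FIRST {c, e}; in S'::=P P e (occurrence 2), P is followed by e with FIRST {e}. Thus FOLLOW(P) = {c, d, e}.
FOLLOW(T'): in S::=T' P d, T' is followed by P d with FIRST {c, d}; in T::=c T' e c, T' is followed by e c with FIRST {e}; in T'::=S' z T' e, T' is followed by e with FIRST {e}. Thus FOLLOW(T') = {c, d, e}.
FOLLOW(T): in S::=z S T x, T is followed by x with FIRST {x}; in T::=x T S', T is followed by S' with FIRST {c, e}; in T'::=T, the suffix after T is empty, so FOLLOW(T) ⊇ FOLLOW(T') = {c, d, e}. Thus FOLLOW(T) = {c, d, e, x}.
FOLLOW(S'): in T::=x T S', the suffix after S' is empty, so FOLLOW(S') ⊇ FOLLOW(T) = {c, d, e, x}; in T'::=S' z T' e, S' is followed by z T' e with FIRST {z}. Thus FOLLOW(S') = {c, d, e, x, z}.

{c, d, e, x}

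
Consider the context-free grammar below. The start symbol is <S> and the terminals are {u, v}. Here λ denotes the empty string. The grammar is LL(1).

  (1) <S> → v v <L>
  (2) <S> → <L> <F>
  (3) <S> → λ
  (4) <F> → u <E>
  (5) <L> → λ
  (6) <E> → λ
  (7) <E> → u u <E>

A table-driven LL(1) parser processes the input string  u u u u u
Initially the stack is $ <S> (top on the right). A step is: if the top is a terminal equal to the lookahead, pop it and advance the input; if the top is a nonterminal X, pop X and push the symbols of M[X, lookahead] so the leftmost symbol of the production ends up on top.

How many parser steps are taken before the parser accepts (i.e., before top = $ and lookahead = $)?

      Stack      Input        Action
   1  $ <S>      u u u u u $  expand <S> → <L> <F>
   2  $ <F> <L>  u u u u u $  expand <L> → λ
   3  $ <F>      u u u u u $  expand <F> → u <E>
   4  $ <E> u    u u u u u $  match u
   5  $ <E>      u u u u $    expand <E> → u u <E>
   6  $ <E> u u  u u u u $    match u
   7  $ <E> u    u u u $      match u
   8  $ <E>      u u $        expand <E> → u u <E>
   9  $ <E> u u  u u $        match u
  10  $ <E> u    u $          match u
  11  $ <E>      $            expand <E> → λ
Accept reached after 11 steps.

11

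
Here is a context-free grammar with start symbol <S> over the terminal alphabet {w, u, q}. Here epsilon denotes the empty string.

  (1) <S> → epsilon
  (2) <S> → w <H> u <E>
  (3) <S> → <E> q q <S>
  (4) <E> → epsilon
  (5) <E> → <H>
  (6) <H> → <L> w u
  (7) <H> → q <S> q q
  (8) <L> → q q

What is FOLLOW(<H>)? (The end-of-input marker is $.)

{$, q, u}

FIRST(<L>) = {q}
FIRST(<H>) = {q}  (via <L> w u)
FIRST(<E>) = {epsilon, q}  (via <H>)
FIRST(<S>) = {epsilon, q, w}  (via <E> q q <S>)
FOLLOW(<S>) includes $ since <S> is the start symbol.
FOLLOW(<S>): in <S>→<E> q q <S>, the suffix after <S> is empty (adds nothing new); in <H>→q <S> q q, <S> is followed by q q with FIRST {q}. Thus FOLLOW(<S>) = {$, q}.
FOLLOW(<E>): in <S>→w <H> u <E>, the suffix after <E> is empty, so FOLLOW(<E>) ⊇ FOLLOW(<S>) = {$, q}; in <S>→<E> q q <S>, <E> is followed by q q <S> with FIRST {q}. Thus FOLLOW(<E>) = {$, q}.
FOLLOW(<H>): in <S>→w <H> u <E>, <H> is followed by u <E> with FIRST {u}; in <E>→<H>, the suffix after <H> is empty, so FOLLOW(<H>) ⊇ FOLLOW(<E>) = {$, q}. Thus FOLLOW(<H>) = {$, q, u}.
FOLLOW(<L>): in <H>→<L> w u, <L> is followed by w u with FIRST {w}. Thus FOLLOW(<L>) = {w}.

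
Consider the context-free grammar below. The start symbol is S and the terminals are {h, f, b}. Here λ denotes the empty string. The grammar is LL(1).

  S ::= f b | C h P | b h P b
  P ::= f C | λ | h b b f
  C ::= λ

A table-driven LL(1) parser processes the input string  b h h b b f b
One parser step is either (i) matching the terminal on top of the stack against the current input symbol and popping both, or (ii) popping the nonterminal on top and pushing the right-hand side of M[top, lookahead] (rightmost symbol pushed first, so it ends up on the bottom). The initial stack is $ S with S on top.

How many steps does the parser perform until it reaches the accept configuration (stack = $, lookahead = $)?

9

     Stack        Input            Action
  1  $ S          b h h b b f b $  expand S ::= b h P b
  2  $ b P h b    b h h b b f b $  match b
  3  $ b P h      h h b b f b $    match h
  4  $ b P        h b b f b $      expand P ::= h b b f
  5  $ b f b b h  h b b f b $      match h
  6  $ b f b b    b b f b $        match b
  7  $ b f b      b f b $          match b
  8  $ b f        f b $            match f
  9  $ b          b $              match b
Accept reached after 9 steps.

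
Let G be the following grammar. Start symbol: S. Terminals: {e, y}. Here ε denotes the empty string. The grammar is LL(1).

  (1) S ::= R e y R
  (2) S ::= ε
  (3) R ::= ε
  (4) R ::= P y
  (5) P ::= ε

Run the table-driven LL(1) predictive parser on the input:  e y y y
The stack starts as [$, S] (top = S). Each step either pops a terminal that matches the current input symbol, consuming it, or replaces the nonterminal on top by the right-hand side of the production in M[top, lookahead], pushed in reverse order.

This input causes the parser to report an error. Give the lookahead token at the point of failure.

y

step 1: stack=$ S  input=e y y y $  — expand S ::= R e y R
step 2: stack=$ R y e R  input=e y y y $  — expand R ::= ε
step 3: stack=$ R y e  input=e y y y $  — match e
step 4: stack=$ R y  input=y y y $  — match y
step 5: stack=$ R  input=y y $  — expand R ::= P y
step 6: stack=$ y P  input=y y $  — expand P ::= ε
step 7: stack=$ y  input=y y $  — match y
step 8: stack=$  input=y $  — error: stack empty but input remains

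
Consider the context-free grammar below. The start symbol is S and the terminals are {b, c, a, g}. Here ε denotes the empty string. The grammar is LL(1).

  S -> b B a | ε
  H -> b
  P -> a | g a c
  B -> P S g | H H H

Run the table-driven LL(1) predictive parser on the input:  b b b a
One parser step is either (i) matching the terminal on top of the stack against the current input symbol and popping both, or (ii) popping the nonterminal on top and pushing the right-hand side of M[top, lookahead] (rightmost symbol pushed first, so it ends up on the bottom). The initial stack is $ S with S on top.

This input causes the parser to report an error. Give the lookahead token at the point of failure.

a

step 1: stack=$ S  input=b b b a $  — expand S -> b B a
step 2: stack=$ a B b  input=b b b a $  — match b
step 3: stack=$ a B  input=b b a $  — expand B -> H H H
step 4: stack=$ a H H H  input=b b a $  — expand H -> b
step 5: stack=$ a H H b  input=b b a $  — match b
step 6: stack=$ a H H  input=b a $  — expand H -> b
step 7: stack=$ a H b  input=b a $  — match b
step 8: stack=$ a H  input=a $  — error: M[H, a] is empty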